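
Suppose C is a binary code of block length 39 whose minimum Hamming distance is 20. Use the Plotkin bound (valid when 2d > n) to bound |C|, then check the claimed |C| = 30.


Plotkin bound M ≤ 40; given |C| = 30 ≤ bound (satisfied).

Check applicability: 2d = 40, n = 39.
2d − n = 1 > 0, so Plotkin applies.
Compute d/(2d−n) = 20/1 ≈ 20.0000.
⌊d/(2d−n)⌋ = 20.
Plotkin bound: M ≤ 2·20 = 40.
Given |C| = 30, check: satisfied.
This |C| is below the Plotkin bound.


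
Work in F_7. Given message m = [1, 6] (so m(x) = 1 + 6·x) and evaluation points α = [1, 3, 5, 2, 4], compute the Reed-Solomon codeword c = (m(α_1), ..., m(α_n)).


c = [0, 5, 3, 6, 4]

Message polynomial: m(x) = 1 + 6·x (mod 7).
For each evaluation point α_i, compute m(α_i) mod 7:
  α_1 = 1: Horner steps 6 → 0, so m(1) = 0.
  α_2 = 3: Horner steps 6 → 5, so m(3) = 5.
  α_3 = 5: Horner steps 6 → 3, so m(5) = 3.
  α_4 = 2: Horner steps 6 → 6, so m(2) = 6.
  α_5 = 4: Horner steps 6 → 4, so m(4) = 4.
Codeword c = [0, 5, 3, 6, 4] ∈ F_7^5.


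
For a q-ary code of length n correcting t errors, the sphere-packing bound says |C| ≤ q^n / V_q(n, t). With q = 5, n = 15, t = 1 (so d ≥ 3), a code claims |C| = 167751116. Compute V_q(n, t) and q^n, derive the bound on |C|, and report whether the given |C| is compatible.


V_q(n, t) = 61, q^n = 30517578125, Hamming bound = 500288165, |C| = 167751116 ≤ bound (satisfied).

Step 1: Compute V_q(n, t) = Σ_{j=0}^1 C(n, j) (q−1)^j.
  j = 0: C(15,0)·(4)^0 = 1·1 = 1.
  j = 1: C(15,1)·(4)^1 = 15·4 = 60.
  V_q(n, t) = 1 + 60 = 61.
Step 2: q^n = 5^15 = 30517578125.
Step 3: Hamming bound ⌊q^n / V_q(n,t)⌋ = ⌊30517578125/61⌋ = 500288165.
Step 4: Compare |C| = 167751116 to 500288165: satisfied.
The claimed |C| lies below the Hamming bound.


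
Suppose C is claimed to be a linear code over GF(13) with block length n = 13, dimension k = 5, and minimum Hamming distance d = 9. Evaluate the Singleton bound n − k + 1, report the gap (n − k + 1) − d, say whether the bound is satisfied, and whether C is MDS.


Singleton RHS = n − k + 1 = 9, slack = 0, bound satisfied, MDS.

Singleton bound: d ≤ n − k + 1.
Here n = 13, k = 5, so n − k + 1 = 9.
Given d = 9, check d ≤ 9: YES.
Slack = (n − k + 1) − d = 0.
The code is MDS (slack = 0).
Description: the claimed parameters are [13, 5, 9]_13; such a code would be MDS (meets Singleton bound).


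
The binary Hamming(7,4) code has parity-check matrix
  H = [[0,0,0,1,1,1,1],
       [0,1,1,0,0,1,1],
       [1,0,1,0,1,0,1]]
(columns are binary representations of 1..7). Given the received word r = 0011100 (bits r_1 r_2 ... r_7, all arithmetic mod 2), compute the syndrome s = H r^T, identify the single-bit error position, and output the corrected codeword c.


s = (0, 1, 0)^T, error position = 2, corrected codeword c = 0111100

Compute s = H r^T mod 2 one row at a time:
  s_1 = 1 + 1 + 0 + 0 = 2 ≡ 0 (mod 2).
  s_2 = 0 + 1 + 0 + 0 = 1 ≡ 1 (mod 2).
  s_3 = 0 + 1 + 1 + 0 = 2 ≡ 0 (mod 2).
s = (0, 1, 0)^T — this equals column 2 of H (binary 010), so error is at position 2.
Correct: flip bit 2 of r = 0011100 to get c = 0111100.


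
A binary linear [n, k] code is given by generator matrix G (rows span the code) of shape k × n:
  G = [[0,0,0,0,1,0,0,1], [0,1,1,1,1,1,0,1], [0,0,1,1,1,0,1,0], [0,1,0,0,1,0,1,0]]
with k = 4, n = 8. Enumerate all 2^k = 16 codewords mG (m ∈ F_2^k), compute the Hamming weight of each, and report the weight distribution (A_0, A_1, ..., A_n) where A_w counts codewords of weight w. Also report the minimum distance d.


Weight distribution: A_0 = 1, A_1 = 1, A_2 = 1, A_3 = 4, A_4 = 5, A_5 = 3, A_6 = 1. Minimum distance d = 1.

Enumerate all 2^4 = 16 messages m ∈ F_2^4.
For each, compute codeword c = mG in F_2^8, then tally its weight.
  m = 0000 → c = 00000000, weight = 0.
  m = 1000 → c = 00001001, weight = 2.
  m = 0100 → c = 01111101, weight = 6.
  m = 1100 → c = 01110100, weight = 4.
  m = 0010 → c = 00111010, weight = 4.
  m = 1010 → c = 00110011, weight = 4.
  m = 0110 → c = 01000111, weight = 4.
  m = 1110 → c = 01001110, weight = 4.
  m = 0001 → c = 01001010, weight = 3.
  m = 1001 → c = 01000011, weight = 3.
  m = 0101 → c = 00110111, weight = 5.
  m = 1101 → c = 00111110, weight = 5.
  m = 0011 → c = 01110000, weight = 3.
  m = 1011 → c = 01111001, weight = 5.
  m = 0111 → c = 00001101, weight = 3.
  m = 1111 → c = 00000100, weight = 1.
Tally weights:
  weight 0: 1 codewords.
  weight 1: 1 codewords.
  weight 2: 1 codewords.
  weight 3: 4 codewords.
  weight 4: 5 codewords.
  weight 5: 3 codewords.
  weight 6: 1 codewords.
Minimum distance d = smallest w > 0 with A_w > 0 = 1.
Sanity: Σ A_w = 16 = 2^4 = 16 ✓.


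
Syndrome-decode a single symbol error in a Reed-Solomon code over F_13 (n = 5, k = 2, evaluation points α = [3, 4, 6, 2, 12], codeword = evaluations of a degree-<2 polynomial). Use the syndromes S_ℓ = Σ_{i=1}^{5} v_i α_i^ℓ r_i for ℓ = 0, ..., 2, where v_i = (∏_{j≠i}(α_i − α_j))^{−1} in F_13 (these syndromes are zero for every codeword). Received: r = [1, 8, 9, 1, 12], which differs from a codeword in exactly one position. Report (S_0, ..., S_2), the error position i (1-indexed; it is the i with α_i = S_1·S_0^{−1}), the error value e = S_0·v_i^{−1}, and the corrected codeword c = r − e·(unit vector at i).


S = (10, 7, 1), error at position 4, error magnitude e = 7, c = [1, 8, 9, 7, 12].

Step 1: column multipliers v_i = (∏_{j≠i}(α_i − α_j))^{−1} mod 13.
  i = 1 (α = 3): (3−4)(3−6)(3−2)(3−12) = (−1)·(−3)·1·(−9) = −27 ≡ 12, so v_1 = 12^{−1} = 12 (mod 13).
  i = 2 (α = 4): (4−3)(4−6)(4−2)(4−12) = 1·(−2)·2·(−8) = 32 ≡ 6, so v_2 = 6^{−1} = 11 (mod 13).
  i = 3 (α = 6): (6−3)(6−4)(6−2)(6−12) = 3·2·4·(−6) = −144 ≡ 12, so v_3 = 12^{−1} = 12 (mod 13).
  i = 4 (α = 2): (2−3)(2−4)(2−6)(2−12) = (−1)·(−2)·(−4)·(−10) = 80 ≡ 2, so v_4 = 2^{−1} = 7 (mod 13).
  i = 5 (α = 12): (12−3)(12−4)(12−6)(12−2) = 9·8·6·10 = 4320 ≡ 4, so v_5 = 4^{−1} = 10 (mod 13).
  v = [12, 11, 12, 7, 10].
Step 2: syndromes of r = [1, 8, 9, 1, 12] (all sums mod 13).
  S_0 = Σ v_i r_i = 12·1 + 11·8 + 12·9 + 7·1 + 10·12 = 335 ≡ 10.
  S_1 = Σ v_i α_i r_i = 12·3·1 + 11·4·8 + 12·6·9 + 7·2·1 + 10·12·12 = 2490 ≡ 7.
  α_i^2 mod 13 = [9, 3, 10, 4, 1].
  S_2 = Σ v_i α_i^2 r_i = 12·9·1 + 11·3·8 + 12·10·9 + 7·4·1 + 10·1·12 = 1600 ≡ 1.
  S = (10, 7, 1) ≠ 0, so r is not a codeword (an error is present).
Step 3: locate the error. For a single error e at position i, S_ℓ = v_i·e·α_i^ℓ, so α_err = S_1/S_0.
  S_0^{−1} = 10^{−1} = 4 (mod 13), so α_err = 7·4 = 28 ≡ 2 = α_4. Error position i = 4.
  Consistency check: S_2/S_1 = 1·2 = 2 ≡ 2 = α_err ✓ (single-error assumption holds).
Step 4: error magnitude e = S_0/v_4 = S_0·∏_{j≠4}(α_4 − α_j) = 10·2 = 20 ≡ 7 (mod 13).
Step 5: correct position 4: c_4 = r_4 − e = 1 − 7 ≡ 7 (mod 13). Hence c = [1, 8, 9, 7, 12].
  Check: interpolating c through the α_i gives m(x) = 6 + 7·x (degree < 2) with m(α_i) = c_i for every i, so c is indeed a codeword.


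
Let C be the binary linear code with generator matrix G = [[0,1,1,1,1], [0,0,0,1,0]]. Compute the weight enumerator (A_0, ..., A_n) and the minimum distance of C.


Weight distribution: A_0 = 1, A_1 = 1, A_3 = 1, A_4 = 1. Minimum distance d = 1.

Enumerate all 2^2 = 4 messages m ∈ F_2^2.
For each, compute codeword c = mG in F_2^5, then tally its weight.
  m = 00 → c = 00000, weight = 0.
  m = 10 → c = 01111, weight = 4.
  m = 01 → c = 00010, weight = 1.
  m = 11 → c = 01101, weight = 3.
Tally weights:
  weight 0: 1 codewords.
  weight 1: 1 codewords.
  weight 3: 1 codewords.
  weight 4: 1 codewords.
Minimum distance d = smallest w > 0 with A_w > 0 = 1.
Sanity: Σ A_w = 4 = 2^2 = 4 ✓.


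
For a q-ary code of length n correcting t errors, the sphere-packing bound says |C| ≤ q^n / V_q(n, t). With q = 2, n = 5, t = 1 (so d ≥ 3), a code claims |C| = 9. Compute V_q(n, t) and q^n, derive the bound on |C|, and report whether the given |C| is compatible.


V_q(n, t) = 6, q^n = 32, Hamming bound = 5, |C| = 9 > bound (violated).

Step 1: Compute V_q(n, t) = Σ_{j=0}^1 C(n, j) (q−1)^j.
  j = 0: C(5,0)·(1)^0 = 1·1 = 1.
  j = 1: C(5,1)·(1)^1 = 5·1 = 5.
  V_q(n, t) = 1 + 5 = 6.
Step 2: q^n = 2^5 = 32.
Step 3: Hamming bound ⌊q^n / V_q(n,t)⌋ = ⌊32/6⌋ = 5.
Step 4: Compare |C| = 9 to 5: violated.
The claimed |C| lies above the Hamming bound, so no 2-ary code of length 5 with d ≥ 3 can have 9 codewords.


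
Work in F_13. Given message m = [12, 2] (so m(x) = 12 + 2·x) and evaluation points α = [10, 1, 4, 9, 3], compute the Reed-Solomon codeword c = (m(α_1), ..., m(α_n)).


c = [6, 1, 7, 4, 5]

Message polynomial: m(x) = 12 + 2·x (mod 13).
For each evaluation point α_i, compute m(α_i) mod 13:
  α_1 = 10: Horner steps 2 → 6, so m(10) = 6.
  α_2 = 1: Horner steps 2 → 1, so m(1) = 1.
  α_3 = 4: Horner steps 2 → 7, so m(4) = 7.
  α_4 = 9: Horner steps 2 → 4, so m(9) = 4.
  α_5 = 3: Horner steps 2 → 5, so m(3) = 5.
Codeword c = [6, 1, 7, 4, 5] ∈ F_13^5.


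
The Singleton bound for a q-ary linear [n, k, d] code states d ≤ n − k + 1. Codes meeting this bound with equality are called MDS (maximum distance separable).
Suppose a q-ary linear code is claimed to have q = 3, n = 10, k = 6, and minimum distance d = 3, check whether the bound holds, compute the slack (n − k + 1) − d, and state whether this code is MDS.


Singleton RHS = n − k + 1 = 5, slack = 2, bound satisfied, not MDS.

Singleton bound: d ≤ n − k + 1.
Here n = 10, k = 6, so n − k + 1 = 5.
Given d = 3, check d ≤ 5: YES.
Slack = (n − k + 1) − d = 2.
The code is NOT MDS (slack = 2 > 0).
Description: the claimed parameters are [10, 6, 3]_3; such a code would be non-MDS.


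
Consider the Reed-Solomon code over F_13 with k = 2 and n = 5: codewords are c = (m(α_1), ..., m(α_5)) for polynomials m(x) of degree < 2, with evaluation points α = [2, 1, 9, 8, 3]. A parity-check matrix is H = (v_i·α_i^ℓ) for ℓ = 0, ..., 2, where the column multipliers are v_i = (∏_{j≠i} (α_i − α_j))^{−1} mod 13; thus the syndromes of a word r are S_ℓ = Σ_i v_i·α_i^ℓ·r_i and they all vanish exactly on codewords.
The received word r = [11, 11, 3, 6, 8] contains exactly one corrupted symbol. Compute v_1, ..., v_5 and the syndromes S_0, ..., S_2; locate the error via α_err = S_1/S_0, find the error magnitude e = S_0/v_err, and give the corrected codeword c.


S = (11, 11, 11), error at position 2, error magnitude e = 10, c = [11, 1, 3, 6, 8].

Step 1: column multipliers v_i = (∏_{j≠i}(α_i − α_j))^{−1} mod 13.
  i = 1 (α = 2): (2−1)(2−9)(2−8)(2−3) = 1·(−7)·(−6)·(−1) = −42 ≡ 10, so v_1 = 10^{−1} = 4 (mod 13).
  i = 2 (α = 1): (1−2)(1−9)(1−8)(1−3) = (−1)·(−8)·(−7)·(−2) = 112 ≡ 8, so v_2 = 8^{−1} = 5 (mod 13).
  i = 3 (α = 9): (9−2)(9−1)(9−8)(9−3) = 7·8·1·6 = 336 ≡ 11, so v_3 = 11^{−1} = 6 (mod 13).
  i = 4 (α = 8): (8−2)(8−1)(8−9)(8−3) = 6·7·(−1)·5 = −210 ≡ 11, so v_4 = 11^{−1} = 6 (mod 13).
  i = 5 (α = 3): (3−2)(3−1)(3−9)(3−8) = 1·2·(−6)·(−5) = 60 ≡ 8, so v_5 = 8^{−1} = 5 (mod 13).
  v = [4, 5, 6, 6, 5].
Step 2: syndromes of r = [11, 11, 3, 6, 8] (all sums mod 13).
  S_0 = Σ v_i r_i = 4·11 + 5·11 + 6·3 + 6·6 + 5·8 = 193 ≡ 11.
  S_1 = Σ v_i α_i r_i = 4·2·11 + 5·1·11 + 6·9·3 + 6·8·6 + 5·3·8 = 713 ≡ 11.
  α_i^2 mod 13 = [4, 1, 3, 12, 9].
  S_2 = Σ v_i α_i^2 r_i = 4·4·11 + 5·1·11 + 6·3·3 + 6·12·6 + 5·9·8 = 1077 ≡ 11.
  S = (11, 11, 11) ≠ 0, so r is not a codeword (an error is present).
Step 3: locate the error. For a single error e at position i, S_ℓ = v_i·e·α_i^ℓ, so α_err = S_1/S_0.
  S_0^{−1} = 11^{−1} = 6 (mod 13), so α_err = 11·6 = 66 ≡ 1 = α_2. Error position i = 2.
  Consistency check: S_2/S_1 = 11·6 = 66 ≡ 1 = α_err ✓ (single-error assumption holds).
Step 4: error magnitude e = S_0/v_2 = S_0·∏_{j≠2}(α_2 − α_j) = 11·8 = 88 ≡ 10 (mod 13).
Step 5: correct position 2: c_2 = r_2 − e = 11 − 10 ≡ 1 (mod 13). Hence c = [11, 1, 3, 6, 8].
  Check: interpolating c through the α_i gives m(x) = 4 + 10·x (degree < 2) with m(α_i) = c_i for every i, so c is indeed a codeword.


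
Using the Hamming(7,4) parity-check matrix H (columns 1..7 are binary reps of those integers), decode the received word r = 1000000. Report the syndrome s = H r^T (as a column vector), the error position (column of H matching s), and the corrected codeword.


s = (0, 0, 1)^T, error position = 1, corrected codeword c = 0000000

Compute s = H r^T mod 2 one row at a time:
  s_1 = 0 + 0 + 0 + 0 = 0 ≡ 0 (mod 2).
  s_2 = 0 + 0 + 0 + 0 = 0 ≡ 0 (mod 2).
  s_3 = 1 + 0 + 0 + 0 = 1 ≡ 1 (mod 2).
s = (0, 0, 1)^T — this equals column 1 of H (binary 001), so error is at position 1.
Correct: flip bit 1 of r = 1000000 to get c = 0000000.


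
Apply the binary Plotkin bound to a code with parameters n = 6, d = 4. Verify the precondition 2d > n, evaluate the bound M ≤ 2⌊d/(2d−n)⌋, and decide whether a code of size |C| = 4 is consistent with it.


Plotkin bound M ≤ 4; given |C| = 4 ≤ bound (satisfied).

Check applicability: 2d = 8, n = 6.
2d − n = 2 > 0, so Plotkin applies.
Compute d/(2d−n) = 4/2 ≈ 2.0000.
⌊d/(2d−n)⌋ = 2.
Plotkin bound: M ≤ 2·2 = 4.
Given |C| = 4, check: satisfied.
This |C| is at the Plotkin bound.


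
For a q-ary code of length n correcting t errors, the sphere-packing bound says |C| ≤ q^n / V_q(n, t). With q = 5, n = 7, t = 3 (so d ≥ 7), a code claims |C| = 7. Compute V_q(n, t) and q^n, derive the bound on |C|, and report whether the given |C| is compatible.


V_q(n, t) = 2605, q^n = 78125, Hamming bound = 29, |C| = 7 ≤ bound (satisfied).

Step 1: Compute V_q(n, t) = Σ_{j=0}^3 C(n, j) (q−1)^j.
  j = 0: C(7,0)·(4)^0 = 1·1 = 1.
  j = 1: C(7,1)·(4)^1 = 7·4 = 28.
  j = 2: C(7,2)·(4)^2 = 21·16 = 336.
  j = 3: C(7,3)·(4)^3 = 35·64 = 2240.
  V_q(n, t) = 1 + 28 + 336 + 2240 = 2605.
Step 2: q^n = 5^7 = 78125.
Step 3: Hamming bound ⌊q^n / V_q(n,t)⌋ = ⌊78125/2605⌋ = 29.
Step 4: Compare |C| = 7 to 29: satisfied.
The claimed |C| lies below the Hamming bound.


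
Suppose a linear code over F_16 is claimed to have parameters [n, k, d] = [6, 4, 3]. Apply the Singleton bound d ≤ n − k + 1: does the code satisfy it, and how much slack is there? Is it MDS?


Singleton RHS = n − k + 1 = 3, slack = 0, bound satisfied, MDS.

Singleton bound: d ≤ n − k + 1.
Here n = 6, k = 4, so n − k + 1 = 3.
Given d = 3, check d ≤ 3: YES.
Slack = (n − k + 1) − d = 0.
The code is MDS (slack = 0).
Description: the claimed parameters are [6, 4, 3]_16; such a code would be MDS (meets Singleton bound).


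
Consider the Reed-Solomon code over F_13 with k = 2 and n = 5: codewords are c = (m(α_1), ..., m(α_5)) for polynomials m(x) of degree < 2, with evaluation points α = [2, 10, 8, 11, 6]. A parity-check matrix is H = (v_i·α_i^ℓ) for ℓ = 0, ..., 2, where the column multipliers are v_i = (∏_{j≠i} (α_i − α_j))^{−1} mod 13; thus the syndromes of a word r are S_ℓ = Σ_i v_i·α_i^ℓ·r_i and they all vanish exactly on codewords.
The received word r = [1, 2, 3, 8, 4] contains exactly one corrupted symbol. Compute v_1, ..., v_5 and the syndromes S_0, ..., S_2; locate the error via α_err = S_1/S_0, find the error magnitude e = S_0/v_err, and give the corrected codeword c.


S = (5, 10, 7), error at position 1, error magnitude e = 8, c = [6, 2, 3, 8, 4].

Step 1: column multipliers v_i = (∏_{j≠i}(α_i − α_j))^{−1} mod 13.
  i = 1 (α = 2): (2−10)(2−8)(2−11)(2−6) = (−8)·(−6)·(−9)·(−4) = 1728 ≡ 12, so v_1 = 12^{−1} = 12 (mod 13).
  i = 2 (α = 10): (10−2)(10−8)(10−11)(10−6) = 8·2·(−1)·4 = −64 ≡ 1, so v_2 = 1^{−1} = 1 (mod 13).
  i = 3 (α = 8): (8−2)(8−10)(8−11)(8−6) = 6·(−2)·(−3)·2 = 72 ≡ 7, so v_3 = 7^{−1} = 2 (mod 13).
  i = 4 (α = 11): (11−2)(11−10)(11−8)(11−6) = 9·1·3·5 = 135 ≡ 5, so v_4 = 5^{−1} = 8 (mod 13).
  i = 5 (α = 6): (6−2)(6−10)(6−8)(6−11) = 4·(−4)·(−2)·(−5) = −160 ≡ 9, so v_5 = 9^{−1} = 3 (mod 13).
  v = [12, 1, 2, 8, 3].
Step 2: syndromes of r = [1, 2, 3, 8, 4] (all sums mod 13).
  S_0 = Σ v_i r_i = 12·1 + 1·2 + 2·3 + 8·8 + 3·4 = 96 ≡ 5.
  S_1 = Σ v_i α_i r_i = 12·2·1 + 1·10·2 + 2·8·3 + 8·11·8 + 3·6·4 = 868 ≡ 10.
  α_i^2 mod 13 = [4, 9, 12, 4, 10].
  S_2 = Σ v_i α_i^2 r_i = 12·4·1 + 1·9·2 + 2·12·3 + 8·4·8 + 3·10·4 = 514 ≡ 7.
  S = (5, 10, 7) ≠ 0, so r is not a codeword (an error is present).
Step 3: locate the error. For a single error e at position i, S_ℓ = v_i·e·α_i^ℓ, so α_err = S_1/S_0.
  S_0^{−1} = 5^{−1} = 8 (mod 13), so α_err = 10·8 = 80 ≡ 2 = α_1. Error position i = 1.
  Consistency check: S_2/S_1 = 7·4 = 28 ≡ 2 = α_err ✓ (single-error assumption holds).
Step 4: error magnitude e = S_0/v_1 = S_0·∏_{j≠1}(α_1 − α_j) = 5·12 = 60 ≡ 8 (mod 13).
Step 5: correct position 1: c_1 = r_1 − e = 1 − 8 ≡ 6 (mod 13). Hence c = [6, 2, 3, 8, 4].
  Check: interpolating c through the α_i gives m(x) = 7 + 6·x (degree < 2) with m(α_i) = c_i for every i, so c is indeed a codeword.


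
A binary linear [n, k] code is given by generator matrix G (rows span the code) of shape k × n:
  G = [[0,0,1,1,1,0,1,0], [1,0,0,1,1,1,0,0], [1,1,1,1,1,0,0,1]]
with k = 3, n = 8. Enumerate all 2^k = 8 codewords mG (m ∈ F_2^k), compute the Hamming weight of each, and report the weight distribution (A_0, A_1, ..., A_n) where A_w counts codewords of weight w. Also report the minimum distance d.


Weight distribution: A_0 = 1, A_4 = 5, A_6 = 2. Minimum distance d = 4.

Enumerate all 2^3 = 8 messages m ∈ F_2^3.
For each, compute codeword c = mG in F_2^8, then tally its weight.
  m = 000 → c = 00000000, weight = 0.
  m = 100 → c = 00111010, weight = 4.
  m = 010 → c = 10011100, weight = 4.
  m = 110 → c = 10100110, weight = 4.
  m = 001 → c = 11111001, weight = 6.
  m = 101 → c = 11000011, weight = 4.
  m = 011 → c = 01100101, weight = 4.
  m = 111 → c = 01011111, weight = 6.
Tally weights:
  weight 0: 1 codewords.
  weight 4: 5 codewords.
  weight 6: 2 codewords.
Minimum distance d = smallest w > 0 with A_w > 0 = 4.
Sanity: Σ A_w = 8 = 2^3 = 8 ✓.


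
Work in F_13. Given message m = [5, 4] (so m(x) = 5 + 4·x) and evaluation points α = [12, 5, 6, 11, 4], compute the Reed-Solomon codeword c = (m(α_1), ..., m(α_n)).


c = [1, 12, 3, 10, 8]

Message polynomial: m(x) = 5 + 4·x (mod 13).
For each evaluation point α_i, compute m(α_i) mod 13:
  α_1 = 12: Horner steps 4 → 1, so m(12) = 1.
  α_2 = 5: Horner steps 4 → 12, so m(5) = 12.
  α_3 = 6: Horner steps 4 → 3, so m(6) = 3.
  α_4 = 11: Horner steps 4 → 10, so m(11) = 10.
  α_5 = 4: Horner steps 4 → 8, so m(4) = 8.
Codeword c = [1, 12, 3, 10, 8] ∈ F_13^5.


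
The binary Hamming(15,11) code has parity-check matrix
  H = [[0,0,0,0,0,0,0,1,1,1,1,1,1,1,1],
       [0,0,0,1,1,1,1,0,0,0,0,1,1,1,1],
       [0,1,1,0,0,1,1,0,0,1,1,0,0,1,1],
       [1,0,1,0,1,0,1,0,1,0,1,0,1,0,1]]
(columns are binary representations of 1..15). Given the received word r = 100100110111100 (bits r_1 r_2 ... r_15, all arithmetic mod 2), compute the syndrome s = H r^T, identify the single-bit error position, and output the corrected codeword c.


s = (1, 0, 1, 0)^T, error position = 10, corrected codeword c = 100100110011100

Compute s = H r^T mod 2 one row at a time:
  s_1 = 1 + 0 + 1 + 1 + 1 + 1 + 0 + 0 = 5 ≡ 1 (mod 2).
  s_2 = 1 + 0 + 0 + 1 + 1 + 1 + 0 + 0 = 4 ≡ 0 (mod 2).
  s_3 = 0 + 0 + 0 + 1 + 1 + 1 + 0 + 0 = 3 ≡ 1 (mod 2).
  s_4 = 1 + 0 + 0 + 1 + 0 + 1 + 1 + 0 = 4 ≡ 0 (mod 2).
s = (1, 0, 1, 0)^T — this equals column 10 of H (binary 1010), so error is at position 10.
Correct: flip bit 10 of r = 100100110111100 to get c = 100100110011100.


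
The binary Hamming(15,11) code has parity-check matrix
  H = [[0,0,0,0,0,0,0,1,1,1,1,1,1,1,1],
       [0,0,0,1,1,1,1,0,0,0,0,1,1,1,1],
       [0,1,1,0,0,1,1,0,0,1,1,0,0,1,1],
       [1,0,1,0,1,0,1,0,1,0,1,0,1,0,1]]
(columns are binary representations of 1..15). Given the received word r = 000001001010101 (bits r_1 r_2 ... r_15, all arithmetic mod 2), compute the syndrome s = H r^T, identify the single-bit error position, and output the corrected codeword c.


s = (0, 1, 1, 0)^T, error position = 6, corrected codeword c = 000000001010101

Compute s = H r^T mod 2 one row at a time:
  s_1 = 0 + 1 + 0 + 1 + 0 + 1 + 0 + 1 = 4 ≡ 0 (mod 2).
  s_2 = 0 + 0 + 1 + 0 + 0 + 1 + 0 + 1 = 3 ≡ 1 (mod 2).
  s_3 = 0 + 0 + 1 + 0 + 0 + 1 + 0 + 1 = 3 ≡ 1 (mod 2).
  s_4 = 0 + 0 + 0 + 0 + 1 + 1 + 1 + 1 = 4 ≡ 0 (mod 2).
s = (0, 1, 1, 0)^T — this equals column 6 of H (binary 0110), so error is at position 6.
Correct: flip bit 6 of r = 000001001010101 to get c = 000000001010101.


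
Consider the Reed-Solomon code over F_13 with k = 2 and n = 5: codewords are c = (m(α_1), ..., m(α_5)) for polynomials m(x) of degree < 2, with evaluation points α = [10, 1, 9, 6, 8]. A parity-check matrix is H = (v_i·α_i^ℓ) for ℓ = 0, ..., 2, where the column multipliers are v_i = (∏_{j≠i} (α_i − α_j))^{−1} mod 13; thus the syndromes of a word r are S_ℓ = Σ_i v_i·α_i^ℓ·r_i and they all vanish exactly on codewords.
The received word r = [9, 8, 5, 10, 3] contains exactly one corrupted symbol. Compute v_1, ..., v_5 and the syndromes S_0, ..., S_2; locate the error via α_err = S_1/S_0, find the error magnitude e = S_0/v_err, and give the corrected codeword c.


S = (6, 2, 5), error at position 3, error magnitude e = 12, c = [9, 8, 6, 10, 3].

Step 1: column multipliers v_i = (∏_{j≠i}(α_i − α_j))^{−1} mod 13.
  i = 1 (α = 10): (10−1)(10−9)(10−6)(10−8) = 9·1·4·2 = 72 ≡ 7, so v_1 = 7^{−1} = 2 (mod 13).
  i = 2 (α = 1): (1−10)(1−9)(1−6)(1−8) = (−9)·(−8)·(−5)·(−7) = 2520 ≡ 11, so v_2 = 11^{−1} = 6 (mod 13).
  i = 3 (α = 9): (9−10)(9−1)(9−6)(9−8) = (−1)·8·3·1 = −24 ≡ 2, so v_3 = 2^{−1} = 7 (mod 13).
  i = 4 (α = 6): (6−10)(6−1)(6−9)(6−8) = (−4)·5·(−3)·(−2) = −120 ≡ 10, so v_4 = 10^{−1} = 4 (mod 13).
  i = 5 (α = 8): (8−10)(8−1)(8−9)(8−6) = (−2)·7·(−1)·2 = 28 ≡ 2, so v_5 = 2^{−1} = 7 (mod 13).
  v = [2, 6, 7, 4, 7].
Step 2: syndromes of r = [9, 8, 5, 10, 3] (all sums mod 13).
  S_0 = Σ v_i r_i = 2·9 + 6·8 + 7·5 + 4·10 + 7·3 = 162 ≡ 6.
  S_1 = Σ v_i α_i r_i = 2·10·9 + 6·1·8 + 7·9·5 + 4·6·10 + 7·8·3 = 951 ≡ 2.
  α_i^2 mod 13 = [9, 1, 3, 10, 12].
  S_2 = Σ v_i α_i^2 r_i = 2·9·9 + 6·1·8 + 7·3·5 + 4·10·10 + 7·12·3 = 967 ≡ 5.
  S = (6, 2, 5) ≠ 0, so r is not a codeword (an error is present).
Step 3: locate the error. For a single error e at position i, S_ℓ = v_i·e·α_i^ℓ, so α_err = S_1/S_0.
  S_0^{−1} = 6^{−1} = 11 (mod 13), so α_err = 2·11 = 22 ≡ 9 = α_3. Error position i = 3.
  Consistency check: S_2/S_1 = 5·7 = 35 ≡ 9 = α_err ✓ (single-error assumption holds).
Step 4: error magnitude e = S_0/v_3 = S_0·∏_{j≠3}(α_3 − α_j) = 6·2 = 12 ≡ 12 (mod 13).
Step 5: correct position 3: c_3 = r_3 − e = 5 − 12 ≡ 6 (mod 13). Hence c = [9, 8, 6, 10, 3].
  Check: interpolating c through the α_i gives m(x) = 5 + 3·x (degree < 2) with m(α_i) = c_i for every i, so c is indeed a codeword.


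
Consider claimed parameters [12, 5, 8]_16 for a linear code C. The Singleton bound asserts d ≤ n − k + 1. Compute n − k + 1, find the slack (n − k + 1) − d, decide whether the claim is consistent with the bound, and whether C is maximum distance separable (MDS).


Singleton RHS = n − k + 1 = 8, slack = 0, bound satisfied, MDS.

Singleton bound: d ≤ n − k + 1.
Here n = 12, k = 5, so n − k + 1 = 8.
Given d = 8, check d ≤ 8: YES.
Slack = (n − k + 1) − d = 0.
The code is MDS (slack = 0).
Description: the claimed parameters are [12, 5, 8]_16; such a code would be MDS (meets Singleton bound).


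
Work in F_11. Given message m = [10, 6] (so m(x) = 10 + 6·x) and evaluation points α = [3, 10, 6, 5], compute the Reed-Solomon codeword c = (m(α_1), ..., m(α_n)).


c = [6, 4, 2, 7]

Message polynomial: m(x) = 10 + 6·x (mod 11).
For each evaluation point α_i, compute m(α_i) mod 11:
  α_1 = 3: Horner steps 6 → 6, so m(3) = 6.
  α_2 = 10: Horner steps 6 → 4, so m(10) = 4.
  α_3 = 6: Horner steps 6 → 2, so m(6) = 2.
  α_4 = 5: Horner steps 6 → 7, so m(5) = 7.
Codeword c = [6, 4, 2, 7] ∈ F_11^4.


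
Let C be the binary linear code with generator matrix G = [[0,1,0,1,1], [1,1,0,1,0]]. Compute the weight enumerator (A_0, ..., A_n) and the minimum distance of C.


Weight distribution: A_0 = 1, A_2 = 1, A_3 = 2. Minimum distance d = 2.

Enumerate all 2^2 = 4 messages m ∈ F_2^2.
For each, compute codeword c = mG in F_2^5, then tally its weight.
  m = 00 → c = 00000, weight = 0.
  m = 10 → c = 01011, weight = 3.
  m = 01 → c = 11010, weight = 3.
  m = 11 → c = 10001, weight = 2.
Tally weights:
  weight 0: 1 codewords.
  weight 2: 1 codewords.
  weight 3: 2 codewords.
Minimum distance d = smallest w > 0 with A_w > 0 = 2.
Sanity: Σ A_w = 4 = 2^2 = 4 ✓.


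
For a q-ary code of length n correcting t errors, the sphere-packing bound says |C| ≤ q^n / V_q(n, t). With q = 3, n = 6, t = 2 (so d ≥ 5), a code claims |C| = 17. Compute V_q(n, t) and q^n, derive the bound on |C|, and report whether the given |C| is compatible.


V_q(n, t) = 73, q^n = 729, Hamming bound = 9, |C| = 17 > bound (violated).

Step 1: Compute V_q(n, t) = Σ_{j=0}^2 C(n, j) (q−1)^j.
  j = 0: C(6,0)·(2)^0 = 1·1 = 1.
  j = 1: C(6,1)·(2)^1 = 6·2 = 12.
  j = 2: C(6,2)·(2)^2 = 15·4 = 60.
  V_q(n, t) = 1 + 12 + 60 = 73.
Step 2: q^n = 3^6 = 729.
Step 3: Hamming bound ⌊q^n / V_q(n,t)⌋ = ⌊729/73⌋ = 9.
Step 4: Compare |C| = 17 to 9: violated.
The claimed |C| lies above the Hamming bound, so no 3-ary code of length 6 with d ≥ 5 can have 17 codewords.


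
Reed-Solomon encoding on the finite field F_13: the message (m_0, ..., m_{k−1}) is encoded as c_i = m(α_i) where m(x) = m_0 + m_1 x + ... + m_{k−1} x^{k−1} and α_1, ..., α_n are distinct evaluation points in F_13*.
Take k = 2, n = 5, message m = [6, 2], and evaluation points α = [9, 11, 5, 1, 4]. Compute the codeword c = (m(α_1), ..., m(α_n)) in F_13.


c = [11, 2, 3, 8, 1]

Message polynomial: m(x) = 6 + 2·x (mod 13).
For each evaluation point α_i, compute m(α_i) mod 13:
  α_1 = 9: Horner steps 2 → 11, so m(9) = 11.
  α_2 = 11: Horner steps 2 → 2, so m(11) = 2.
  α_3 = 5: Horner steps 2 → 3, so m(5) = 3.
  α_4 = 1: Horner steps 2 → 8, so m(1) = 8.
  α_5 = 4: Horner steps 2 → 1, so m(4) = 1.
Codeword c = [11, 2, 3, 8, 1] ∈ F_13^5.


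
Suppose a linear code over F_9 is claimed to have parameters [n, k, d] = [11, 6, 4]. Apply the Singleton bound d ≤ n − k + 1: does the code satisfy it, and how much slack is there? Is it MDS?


Singleton RHS = n − k + 1 = 6, slack = 2, bound satisfied, not MDS.

Singleton bound: d ≤ n − k + 1.
Here n = 11, k = 6, so n − k + 1 = 6.
Given d = 4, check d ≤ 6: YES.
Slack = (n − k + 1) − d = 2.
The code is NOT MDS (slack = 2 > 0).
Description: the claimed parameters are [11, 6, 4]_9; such a code would be non-MDS.


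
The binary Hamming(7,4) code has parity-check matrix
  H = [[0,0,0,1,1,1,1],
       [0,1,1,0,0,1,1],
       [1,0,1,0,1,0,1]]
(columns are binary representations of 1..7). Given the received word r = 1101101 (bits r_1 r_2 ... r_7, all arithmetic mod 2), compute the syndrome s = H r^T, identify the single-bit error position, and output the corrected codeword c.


s = (1, 0, 1)^T, error position = 5, corrected codeword c = 1101001

Compute s = H r^T mod 2 one row at a time:
  s_1 = 1 + 1 + 0 + 1 = 3 ≡ 1 (mod 2).
  s_2 = 1 + 0 + 0 + 1 = 2 ≡ 0 (mod 2).
  s_3 = 1 + 0 + 1 + 1 = 3 ≡ 1 (mod 2).
s = (1, 0, 1)^T — this equals column 5 of H (binary 101), so error is at position 5.
Correct: flip bit 5 of r = 1101101 to get c = 1101001.


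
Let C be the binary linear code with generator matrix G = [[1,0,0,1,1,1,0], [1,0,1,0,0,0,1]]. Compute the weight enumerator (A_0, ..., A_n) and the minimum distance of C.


Weight distribution: A_0 = 1, A_3 = 1, A_4 = 1, A_5 = 1. Minimum distance d = 3.

Enumerate all 2^2 = 4 messages m ∈ F_2^2.
For each, compute codeword c = mG in F_2^7, then tally its weight.
  m = 00 → c = 0000000, weight = 0.
  m = 10 → c = 1001110, weight = 4.
  m = 01 → c = 1010001, weight = 3.
  m = 11 → c = 0011111, weight = 5.
Tally weights:
  weight 0: 1 codewords.
  weight 3: 1 codewords.
  weight 4: 1 codewords.
  weight 5: 1 codewords.
Minimum distance d = smallest w > 0 with A_w > 0 = 3.
Sanity: Σ A_w = 4 = 2^2 = 4 ✓.


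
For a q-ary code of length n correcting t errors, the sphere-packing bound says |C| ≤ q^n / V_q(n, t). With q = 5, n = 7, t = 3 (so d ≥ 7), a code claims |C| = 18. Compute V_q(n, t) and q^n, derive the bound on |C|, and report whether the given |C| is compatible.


V_q(n, t) = 2605, q^n = 78125, Hamming bound = 29, |C| = 18 ≤ bound (satisfied).

Step 1: Compute V_q(n, t) = Σ_{j=0}^3 C(n, j) (q−1)^j.
  j = 0: C(7,0)·(4)^0 = 1·1 = 1.
  j = 1: C(7,1)·(4)^1 = 7·4 = 28.
  j = 2: C(7,2)·(4)^2 = 21·16 = 336.
  j = 3: C(7,3)·(4)^3 = 35·64 = 2240.
  V_q(n, t) = 1 + 28 + 336 + 2240 = 2605.
Step 2: q^n = 5^7 = 78125.
Step 3: Hamming bound ⌊q^n / V_q(n,t)⌋ = ⌊78125/2605⌋ = 29.
Step 4: Compare |C| = 18 to 29: satisfied.
The claimed |C| lies below the Hamming bound.


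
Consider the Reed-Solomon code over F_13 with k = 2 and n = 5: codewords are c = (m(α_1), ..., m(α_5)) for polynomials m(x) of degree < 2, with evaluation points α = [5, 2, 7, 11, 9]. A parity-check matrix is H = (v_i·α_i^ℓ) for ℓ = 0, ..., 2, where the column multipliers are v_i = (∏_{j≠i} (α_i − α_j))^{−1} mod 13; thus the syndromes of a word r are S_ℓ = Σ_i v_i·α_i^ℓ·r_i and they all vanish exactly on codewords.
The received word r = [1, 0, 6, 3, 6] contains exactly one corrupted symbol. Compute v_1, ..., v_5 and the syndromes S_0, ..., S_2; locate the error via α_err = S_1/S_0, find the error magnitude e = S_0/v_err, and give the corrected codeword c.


S = (12, 4, 10), error at position 5, error magnitude e = 8, c = [1, 0, 6, 3, 11].

Step 1: column multipliers v_i = (∏_{j≠i}(α_i − α_j))^{−1} mod 13.
  i = 1 (α = 5): (5−2)(5−7)(5−11)(5−9) = 3·(−2)·(−6)·(−4) = −144 ≡ 12, so v_1 = 12^{−1} = 12 (mod 13).
  i = 2 (α = 2): (2−5)(2−7)(2−11)(2−9) = (−3)·(−5)·(−9)·(−7) = 945 ≡ 9, so v_2 = 9^{−1} = 3 (mod 13).
  i = 3 (α = 7): (7−5)(7−2)(7−11)(7−9) = 2·5·(−4)·(−2) = 80 ≡ 2, so v_3 = 2^{−1} = 7 (mod 13).
  i = 4 (α = 11): (11−5)(11−2)(11−7)(11−9) = 6·9·4·2 = 432 ≡ 3, so v_4 = 3^{−1} = 9 (mod 13).
  i = 5 (α = 9): (9−5)(9−2)(9−7)(9−11) = 4·7·2·(−2) = −112 ≡ 5, so v_5 = 5^{−1} = 8 (mod 13).
  v = [12, 3, 7, 9, 8].
Step 2: syndromes of r = [1, 0, 6, 3, 6] (all sums mod 13).
  S_0 = Σ v_i r_i = 12·1 + 3·0 + 7·6 + 9·3 + 8·6 = 129 ≡ 12.
  S_1 = Σ v_i α_i r_i = 12·5·1 + 3·2·0 + 7·7·6 + 9·11·3 + 8·9·6 = 1083 ≡ 4.
  α_i^2 mod 13 = [12, 4, 10, 4, 3].
  S_2 = Σ v_i α_i^2 r_i = 12·12·1 + 3·4·0 + 7·10·6 + 9·4·3 + 8·3·6 = 816 ≡ 10.
  S = (12, 4, 10) ≠ 0, so r is not a codeword (an error is present).
Step 3: locate the error. For a single error e at position i, S_ℓ = v_i·e·α_i^ℓ, so α_err = S_1/S_0.
  S_0^{−1} = 12^{−1} = 12 (mod 13), so α_err = 4·12 = 48 ≡ 9 = α_5. Error position i = 5.
  Consistency check: S_2/S_1 = 10·10 = 100 ≡ 9 = α_err ✓ (single-error assumption holds).
Step 4: error magnitude e = S_0/v_5 = S_0·∏_{j≠5}(α_5 − α_j) = 12·5 = 60 ≡ 8 (mod 13).
Step 5: correct position 5: c_5 = r_5 − e = 6 − 8 ≡ 11 (mod 13). Hence c = [1, 0, 6, 3, 11].
  Check: interpolating c through the α_i gives m(x) = 8 + 9·x (degree < 2) with m(α_i) = c_i for every i, so c is indeed a codeword.


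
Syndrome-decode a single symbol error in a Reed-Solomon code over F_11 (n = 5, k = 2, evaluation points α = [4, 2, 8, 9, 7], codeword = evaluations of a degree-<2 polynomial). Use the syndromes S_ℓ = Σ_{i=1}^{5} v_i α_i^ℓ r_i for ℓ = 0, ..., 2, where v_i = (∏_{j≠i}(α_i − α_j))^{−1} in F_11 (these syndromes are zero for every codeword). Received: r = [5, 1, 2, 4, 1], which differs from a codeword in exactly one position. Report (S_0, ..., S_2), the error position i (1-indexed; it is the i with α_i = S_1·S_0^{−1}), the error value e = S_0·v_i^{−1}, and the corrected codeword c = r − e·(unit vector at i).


S = (7, 5, 2), error at position 5, error magnitude e = 1, c = [5, 1, 2, 4, 0].

Step 1: column multipliers v_i = (∏_{j≠i}(α_i − α_j))^{−1} mod 11.
  i = 1 (α = 4): (4−2)(4−8)(4−9)(4−7) = 2·(−4)·(−5)·(−3) = −120 ≡ 1, so v_1 = 1^{−1} = 1 (mod 11).
  i = 2 (α = 2): (2−4)(2−8)(2−9)(2−7) = (−2)·(−6)·(−7)·(−5) = 420 ≡ 2, so v_2 = 2^{−1} = 6 (mod 11).
  i = 3 (α = 8): (8−4)(8−2)(8−9)(8−7) = 4·6·(−1)·1 = −24 ≡ 9, so v_3 = 9^{−1} = 5 (mod 11).
  i = 4 (α = 9): (9−4)(9−2)(9−8)(9−7) = 5·7·1·2 = 70 ≡ 4, so v_4 = 4^{−1} = 3 (mod 11).
  i = 5 (α = 7): (7−4)(7−2)(7−8)(7−9) = 3·5·(−1)·(−2) = 30 ≡ 8, so v_5 = 8^{−1} = 7 (mod 11).
  v = [1, 6, 5, 3, 7].
Step 2: syndromes of r = [5, 1, 2, 4, 1] (all sums mod 11).
  S_0 = Σ v_i r_i = 1·5 + 6·1 + 5·2 + 3·4 + 7·1 = 40 ≡ 7.
  S_1 = Σ v_i α_i r_i = 1·4·5 + 6·2·1 + 5·8·2 + 3·9·4 + 7·7·1 = 269 ≡ 5.
  α_i^2 mod 11 = [5, 4, 9, 4, 5].
  S_2 = Σ v_i α_i^2 r_i = 1·5·5 + 6·4·1 + 5·9·2 + 3·4·4 + 7·5·1 = 222 ≡ 2.
  S = (7, 5, 2) ≠ 0, so r is not a codeword (an error is present).
Step 3: locate the error. For a single error e at position i, S_ℓ = v_i·e·α_i^ℓ, so α_err = S_1/S_0.
  S_0^{−1} = 7^{−1} = 8 (mod 11), so α_err = 5·8 = 40 ≡ 7 = α_5. Error position i = 5.
  Consistency check: S_2/S_1 = 2·9 = 18 ≡ 7 = α_err ✓ (single-error assumption holds).
Step 4: error magnitude e = S_0/v_5 = S_0·∏_{j≠5}(α_5 − α_j) = 7·8 = 56 ≡ 1 (mod 11).
Step 5: correct position 5: c_5 = r_5 − e = 1 − 1 ≡ 0 (mod 11). Hence c = [5, 1, 2, 4, 0].
  Check: interpolating c through the α_i gives m(x) = 8 + 2·x (degree < 2) with m(α_i) = c_i for every i, so c is indeed a codeword.


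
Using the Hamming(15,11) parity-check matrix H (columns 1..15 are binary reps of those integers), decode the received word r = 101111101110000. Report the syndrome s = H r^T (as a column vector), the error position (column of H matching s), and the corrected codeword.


s = (1, 0, 1, 0)^T, error position = 10, corrected codeword c = 101111101010000

Compute s = H r^T mod 2 one row at a time:
  s_1 = 0 + 1 + 1 + 1 + 0 + 0 + 0 + 0 = 3 ≡ 1 (mod 2).
  s_2 = 1 + 1 + 1 + 1 + 0 + 0 + 0 + 0 = 4 ≡ 0 (mod 2).
  s_3 = 0 + 1 + 1 + 1 + 1 + 1 + 0 + 0 = 5 ≡ 1 (mod 2).
  s_4 = 1 + 1 + 1 + 1 + 1 + 1 + 0 + 0 = 6 ≡ 0 (mod 2).
s = (1, 0, 1, 0)^T — this equals column 10 of H (binary 1010), so error is at position 10.
Correct: flip bit 10 of r = 101111101110000 to get c = 101111101010000.


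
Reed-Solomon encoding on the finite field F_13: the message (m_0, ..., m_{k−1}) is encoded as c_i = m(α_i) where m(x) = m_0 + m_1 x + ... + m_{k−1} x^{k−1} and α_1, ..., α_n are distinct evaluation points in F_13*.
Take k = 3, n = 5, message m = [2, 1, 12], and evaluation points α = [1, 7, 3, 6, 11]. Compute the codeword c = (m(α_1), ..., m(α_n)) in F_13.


c = [2, 12, 9, 11, 9]

Message polynomial: m(x) = 2 + 1·x + 12·x^2 (mod 13).
For each evaluation point α_i, compute m(α_i) mod 13:
  α_1 = 1: Horner steps 12 → 0 → 2, so m(1) = 2.
  α_2 = 7: Horner steps 12 → 7 → 12, so m(7) = 12.
  α_3 = 3: Horner steps 12 → 11 → 9, so m(3) = 9.
  α_4 = 6: Horner steps 12 → 8 → 11, so m(6) = 11.
  α_5 = 11: Horner steps 12 → 3 → 9, so m(11) = 9.
Codeword c = [2, 12, 9, 11, 9] ∈ F_13^5.


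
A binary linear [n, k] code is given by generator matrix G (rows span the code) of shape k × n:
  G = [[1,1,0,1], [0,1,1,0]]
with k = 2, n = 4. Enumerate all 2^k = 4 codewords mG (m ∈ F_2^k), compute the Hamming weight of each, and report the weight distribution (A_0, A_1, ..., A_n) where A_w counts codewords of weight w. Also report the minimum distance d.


Weight distribution: A_0 = 1, A_2 = 1, A_3 = 2. Minimum distance d = 2.

Enumerate all 2^2 = 4 messages m ∈ F_2^2.
For each, compute codeword c = mG in F_2^4, then tally its weight.
  m = 00 → c = 0000, weight = 0.
  m = 10 → c = 1101, weight = 3.
  m = 01 → c = 0110, weight = 2.
  m = 11 → c = 1011, weight = 3.
Tally weights:
  weight 0: 1 codewords.
  weight 2: 1 codewords.
  weight 3: 2 codewords.
Minimum distance d = smallest w > 0 with A_w > 0 = 2.
Sanity: Σ A_w = 4 = 2^2 = 4 ✓.


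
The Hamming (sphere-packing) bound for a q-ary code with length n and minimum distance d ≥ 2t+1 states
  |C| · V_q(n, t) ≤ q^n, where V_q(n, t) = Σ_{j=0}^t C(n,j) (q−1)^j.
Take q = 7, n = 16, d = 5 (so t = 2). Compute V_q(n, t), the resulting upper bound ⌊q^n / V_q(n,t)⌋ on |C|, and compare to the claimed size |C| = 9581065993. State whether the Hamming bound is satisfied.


V_q(n, t) = 4417, q^n = 33232930569601, Hamming bound = 7523869270, |C| = 9581065993 > bound (violated).

Step 1: Compute V_q(n, t) = Σ_{j=0}^2 C(n, j) (q−1)^j.
  j = 0: C(16,0)·(6)^0 = 1·1 = 1.
  j = 1: C(16,1)·(6)^1 = 16·6 = 96.
  j = 2: C(16,2)·(6)^2 = 120·36 = 4320.
  V_q(n, t) = 1 + 96 + 4320 = 4417.
Step 2: q^n = 7^16 = 33232930569601.
Step 3: Hamming bound ⌊q^n / V_q(n,t)⌋ = ⌊33232930569601/4417⌋ = 7523869270.
Step 4: Compare |C| = 9581065993 to 7523869270: violated.
The claimed |C| lies above the Hamming bound, so no 7-ary code of length 16 with d ≥ 5 can have 9581065993 codewords.


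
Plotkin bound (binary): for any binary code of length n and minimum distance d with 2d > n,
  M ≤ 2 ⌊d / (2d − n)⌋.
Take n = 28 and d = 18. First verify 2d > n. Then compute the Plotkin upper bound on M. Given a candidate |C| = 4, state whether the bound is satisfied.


Plotkin bound M ≤ 4; given |C| = 4 ≤ bound (satisfied).

Check applicability: 2d = 36, n = 28.
2d − n = 8 > 0, so Plotkin applies.
Compute d/(2d−n) = 18/8 ≈ 2.2500.
⌊d/(2d−n)⌋ = 2.
Plotkin bound: M ≤ 2·2 = 4.
Given |C| = 4, check: satisfied.
This |C| is at the Plotkin bound.


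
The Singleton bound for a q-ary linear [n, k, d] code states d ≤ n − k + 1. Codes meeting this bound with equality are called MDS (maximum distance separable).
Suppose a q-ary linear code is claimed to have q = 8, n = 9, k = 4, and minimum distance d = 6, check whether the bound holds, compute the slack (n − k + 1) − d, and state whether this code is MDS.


Singleton RHS = n − k + 1 = 6, slack = 0, bound satisfied, MDS.

Singleton bound: d ≤ n − k + 1.
Here n = 9, k = 4, so n − k + 1 = 6.
Given d = 6, check d ≤ 6: YES.
Slack = (n − k + 1) − d = 0.
The code is MDS (slack = 0).
Description: the claimed parameters are [9, 4, 6]_8; such a code would be MDS (meets Singleton bound).


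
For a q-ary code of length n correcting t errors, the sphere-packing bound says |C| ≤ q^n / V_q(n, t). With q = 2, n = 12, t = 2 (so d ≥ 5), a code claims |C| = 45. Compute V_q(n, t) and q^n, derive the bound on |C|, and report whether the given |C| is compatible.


V_q(n, t) = 79, q^n = 4096, Hamming bound = 51, |C| = 45 ≤ bound (satisfied).

Step 1: Compute V_q(n, t) = Σ_{j=0}^2 C(n, j) (q−1)^j.
  j = 0: C(12,0)·(1)^0 = 1·1 = 1.
  j = 1: C(12,1)·(1)^1 = 12·1 = 12.
  j = 2: C(12,2)·(1)^2 = 66·1 = 66.
  V_q(n, t) = 1 + 12 + 66 = 79.
Step 2: q^n = 2^12 = 4096.
Step 3: Hamming bound ⌊q^n / V_q(n,t)⌋ = ⌊4096/79⌋ = 51.
Step 4: Compare |C| = 45 to 51: satisfied.
The claimed |C| lies below the Hamming bound.


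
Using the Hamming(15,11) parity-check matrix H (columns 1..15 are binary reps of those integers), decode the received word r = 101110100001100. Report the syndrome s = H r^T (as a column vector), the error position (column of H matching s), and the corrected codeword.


s = (0, 1, 0, 1)^T, error position = 5, corrected codeword c = 101100100001100

Compute s = H r^T mod 2 one row at a time:
  s_1 = 0 + 0 + 0 + 0 + 1 + 1 + 0 + 0 = 2 ≡ 0 (mod 2).
  s_2 = 1 + 1 + 0 + 1 + 1 + 1 + 0 + 0 = 5 ≡ 1 (mod 2).
  s_3 = 0 + 1 + 0 + 1 + 0 + 0 + 0 + 0 = 2 ≡ 0 (mod 2).
  s_4 = 1 + 1 + 1 + 1 + 0 + 0 + 1 + 0 = 5 ≡ 1 (mod 2).
s = (0, 1, 0, 1)^T — this equals column 5 of H (binary 0101), so error is at position 5.
Correct: flip bit 5 of r = 101110100001100 to get c = 101100100001100.
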